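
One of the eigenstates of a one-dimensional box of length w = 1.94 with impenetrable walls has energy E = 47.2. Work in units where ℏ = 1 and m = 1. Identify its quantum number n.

From E_n = n²π²ℏ²/(2mw²) invert to n = √(2mw²E)/(πℏ).
n = (1.94/π) × √(2 × 1 × 47.2) = 6.000 → n = 6.

n = 6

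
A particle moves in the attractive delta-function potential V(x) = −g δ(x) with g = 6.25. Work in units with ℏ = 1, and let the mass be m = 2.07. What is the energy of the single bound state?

For x ≠ 0 the bound state is ψ ∝ e^{−κ|x|}; integrating the TISE across the delta gives the cusp condition 2κ = 2mg/ℏ², so κ = 12.94.
Then E = −ℏ²κ²/(2m) = −mg²/(2ℏ²) = -40.43.

E = -40.4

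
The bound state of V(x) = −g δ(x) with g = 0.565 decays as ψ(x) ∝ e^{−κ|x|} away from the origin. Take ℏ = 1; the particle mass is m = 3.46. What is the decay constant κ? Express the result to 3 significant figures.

Integrating the TISE across x = 0 gives the cusp condition ψ'(0⁺) − ψ'(0⁻) = −(2mg/ℏ²)ψ(0).
With ψ ∝ e^{−κ|x|} this yields −2κ = −2mg/ℏ², so κ = mg/ℏ² = 1.955.

κ = 1.95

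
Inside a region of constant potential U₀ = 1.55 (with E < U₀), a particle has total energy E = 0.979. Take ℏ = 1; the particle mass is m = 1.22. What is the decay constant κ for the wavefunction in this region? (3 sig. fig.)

κ = 1.18

Since E < U₀ the TISE in this region is ψ'' = κ²ψ with κ = √(2m(U₀ − E))/ℏ.
κ = √(2 × 1.22 × 0.571) = 1.180.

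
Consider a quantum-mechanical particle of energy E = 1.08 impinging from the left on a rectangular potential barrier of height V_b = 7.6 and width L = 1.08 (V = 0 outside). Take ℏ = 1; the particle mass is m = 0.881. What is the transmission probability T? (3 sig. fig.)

E < V_b: inside the barrier ψ ∝ e^{±κx} with κ = √(2m(V_b − E))/ℏ = 3.389.
κL = 3.661, sinh(κL) = 19.43.
Matching ψ, ψ′ at both faces gives T = [1 + V_b² sinh²(κL) / (4E(V_b − E))]⁻¹ = 1/775.1 = 0.00129.

T = 0.00129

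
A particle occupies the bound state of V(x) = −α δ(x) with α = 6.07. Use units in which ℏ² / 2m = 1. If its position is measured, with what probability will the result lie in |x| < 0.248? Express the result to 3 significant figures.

The normalised bound state is ψ = √κ e^{−κ|x|} with κ = mα/ℏ² = 3.035.
P(|x| < d) = ∫_{−d}^{d} κ e^{−2κ|x|} dx = 1 − e^{−2κd} = 1 − e^{−1.505} = 0.7781.

P = 0.778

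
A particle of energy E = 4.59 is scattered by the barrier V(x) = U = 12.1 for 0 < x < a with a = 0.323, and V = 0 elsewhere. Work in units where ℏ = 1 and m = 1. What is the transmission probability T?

T = 0.268

Since E < U the interior solution is evanescent with decay constant κ = √(2m(U − E))/ℏ = 3.876.
κa = 1.252, sinh(κa) = 1.605.
The exact tunnelling result is T⁻¹ = 1 + U² sinh²(κa) / [4E(U − E)] = 3.736, so T = 0.268.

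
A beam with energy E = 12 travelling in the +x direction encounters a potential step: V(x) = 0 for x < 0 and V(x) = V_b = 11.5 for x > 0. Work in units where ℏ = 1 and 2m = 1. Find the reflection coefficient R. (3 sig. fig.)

On each side the TISE gives plane waves with k = √(2m(E − V))/ℏ: k₁ = √(2·½·12) = 3.464, k₂ = √(2·½·0.5) = 0.7071.
Continuity of ψ and ψ′ at the step yields the reflection amplitude r = (k₁ − k₂)/(k₁ + k₂) = 0.6610; thus R = |r|² = 0.4369, T = 0.5631.

R = 0.437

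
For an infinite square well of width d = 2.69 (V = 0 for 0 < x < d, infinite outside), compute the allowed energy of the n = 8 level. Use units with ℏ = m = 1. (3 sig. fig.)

The infinite-well eigenfunctions ψ_n = √(2/d) sin(nπx/d) vanish at both walls, giving E_n = n²π²ℏ²/(2md²).
E_8 = 8² × π² / (2 × 1 × 2.69²) = 43.65.

E = 43.6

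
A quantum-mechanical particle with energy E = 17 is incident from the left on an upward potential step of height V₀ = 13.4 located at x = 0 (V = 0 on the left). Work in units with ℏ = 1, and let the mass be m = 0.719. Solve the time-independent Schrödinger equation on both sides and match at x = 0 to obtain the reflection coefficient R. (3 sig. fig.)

The wavenumbers are k₁ = √(2mE)/ℏ = 4.944 on the left and k₂ = √(2m(E − V₀))/ℏ = 2.275 on the right.
Continuity of ψ and ψ′ at the step yields the reflection amplitude r = (k₁ − k₂)/(k₁ + k₂) = 0.3697; thus R = |r|² = 0.1367, T = 0.8633.

R = 0.137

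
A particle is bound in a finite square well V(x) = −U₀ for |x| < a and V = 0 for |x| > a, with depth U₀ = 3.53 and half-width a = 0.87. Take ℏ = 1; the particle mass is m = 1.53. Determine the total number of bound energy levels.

The dimensionless depth is z₀ = a√(2mU₀)/ℏ = 0.87 × √(10.80) = 2.859.
The even/odd transcendental equations gain one root per π/2 in z₀, giving N = 1 + ⌊2z₀/π⌋ = 1 + ⌊1.820⌋ = 2.

N = 2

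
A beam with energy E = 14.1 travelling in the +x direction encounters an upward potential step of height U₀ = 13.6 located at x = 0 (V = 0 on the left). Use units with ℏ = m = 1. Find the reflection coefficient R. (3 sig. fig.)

R = 0.467

The wavenumbers are k₁ = √(2mE)/ℏ = 5.310 on the left and k₂ = √(2m(E − U₀))/ℏ = 1.000 on the right.
Matching ψ and ψ′ at x = 0 gives r = (k₁ − k₂)/(k₁ + k₂), so R = r² = 0.4666 and T = 1 − R = 0.5334.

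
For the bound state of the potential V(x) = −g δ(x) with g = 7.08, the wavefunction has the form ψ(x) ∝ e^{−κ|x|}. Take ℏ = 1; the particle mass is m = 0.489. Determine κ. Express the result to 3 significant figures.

Integrating the TISE across x = 0 gives the cusp condition ψ'(0⁺) − ψ'(0⁻) = −(2mg/ℏ²)ψ(0).
With ψ ∝ e^{−κ|x|} this yields −2κ = −2mg/ℏ², so κ = mg/ℏ² = 3.462.

κ = 3.46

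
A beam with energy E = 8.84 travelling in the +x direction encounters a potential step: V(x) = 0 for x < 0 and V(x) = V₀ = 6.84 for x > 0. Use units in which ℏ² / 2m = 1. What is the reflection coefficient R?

The wavenumbers are k₁ = √(2mE)/ℏ = 2.973 on the left and k₂ = √(2m(E − V₀))/ℏ = 1.414 on the right.
Matching ψ and ψ′ at x = 0 gives r = (k₁ − k₂)/(k₁ + k₂), so R = r² = 0.1263 and T = 1 − R = 0.8737.

R = 0.126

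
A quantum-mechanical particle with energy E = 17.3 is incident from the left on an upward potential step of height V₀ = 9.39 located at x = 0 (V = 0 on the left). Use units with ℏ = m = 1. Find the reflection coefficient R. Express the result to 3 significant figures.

R = 0.0373

The wavenumbers are k₁ = √(2mE)/ℏ = 5.882 on the left and k₂ = √(2m(E − V₀))/ℏ = 3.977 on the right.
Continuity of ψ and ψ′ at the step yields the reflection amplitude r = (k₁ − k₂)/(k₁ + k₂) = 0.1932; thus R = |r|² = 0.03732, T = 0.9627.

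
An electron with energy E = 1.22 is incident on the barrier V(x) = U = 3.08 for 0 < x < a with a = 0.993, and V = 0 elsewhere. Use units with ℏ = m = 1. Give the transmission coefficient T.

T = 0.0798

E < U: inside the barrier ψ ∝ e^{±κx} with κ = √(2m(U − E))/ℏ = 1.929.
κa = 1.915, sinh(κa) = 3.321.
Matching ψ, ψ′ at both faces gives T = [1 + U² sinh²(κa) / (4E(U − E))]⁻¹ = 1/12.52 = 0.0798.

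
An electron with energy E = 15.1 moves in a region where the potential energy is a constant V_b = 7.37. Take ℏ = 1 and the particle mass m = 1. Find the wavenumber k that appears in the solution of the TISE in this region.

With E > V_b the solution is oscillatory, ψ ∝ e^{±ikx} with k = √(2m(E − V_b))/ℏ.
k = √(2 × 1 × 7.73) = 3.932.

k = 3.93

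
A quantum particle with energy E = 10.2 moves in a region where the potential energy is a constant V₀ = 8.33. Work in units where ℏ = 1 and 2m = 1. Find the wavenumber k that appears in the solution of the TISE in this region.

k = 1.37

With E > V₀ the solution is oscillatory, ψ ∝ e^{±ikx} with k = √(2m(E − V₀))/ℏ.
k = √(2 × 0.5 × 1.87) = 1.367.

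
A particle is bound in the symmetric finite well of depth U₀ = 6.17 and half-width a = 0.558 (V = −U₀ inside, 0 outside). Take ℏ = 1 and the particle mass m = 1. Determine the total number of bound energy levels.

N = 2

Define the well-strength parameter z₀ = (a/ℏ)√(2mU₀) = 0.558 × √(2·1·6.17) = 1.960.
The even/odd transcendental equations gain one root per π/2 in z₀, giving N = 1 + ⌊2z₀/π⌋ = 1 + ⌊1.248⌋ = 2.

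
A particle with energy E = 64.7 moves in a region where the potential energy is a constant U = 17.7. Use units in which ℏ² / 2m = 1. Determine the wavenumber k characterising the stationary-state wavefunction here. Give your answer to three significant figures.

With E > U the solution is oscillatory, ψ ∝ e^{±ikx} with k = √(2m(E − U))/ℏ.
k = √(2 × 0.5 × 47) = 6.856.

k = 6.86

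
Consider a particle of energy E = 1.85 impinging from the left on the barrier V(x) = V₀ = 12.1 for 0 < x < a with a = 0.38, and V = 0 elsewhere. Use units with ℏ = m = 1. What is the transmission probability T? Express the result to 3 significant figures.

T = 0.0662

E < V₀: inside the barrier ψ ∝ e^{±κx} with κ = √(2m(V₀ − E))/ℏ = 4.528.
κa = 1.721, sinh(κa) = 2.704.
The exact tunnelling result is T⁻¹ = 1 + V₀² sinh²(κa) / [4E(V₀ − E)] = 15.12, so T = 0.0662.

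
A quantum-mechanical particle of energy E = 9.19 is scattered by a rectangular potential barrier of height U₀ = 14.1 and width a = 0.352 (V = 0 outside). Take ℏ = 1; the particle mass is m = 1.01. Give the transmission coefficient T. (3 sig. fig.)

T = 0.333

Since E < U₀ the interior solution is evanescent with decay constant κ = √(2m(U₀ − E))/ℏ = 3.149.
κa = 1.109, sinh(κa) = 1.350.
The exact tunnelling result is T⁻¹ = 1 + U₀² sinh²(κa) / [4E(U₀ − E)] = 3.007, so T = 0.333.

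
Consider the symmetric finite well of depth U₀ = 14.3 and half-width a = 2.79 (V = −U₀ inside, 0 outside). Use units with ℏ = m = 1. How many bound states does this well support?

The dimensionless depth is z₀ = a√(2mU₀)/ℏ = 2.79 × √(28.60) = 14.92.
A new bound state (alternating even/odd) appears each time z₀ passes a multiple of π/2, so N = ⌊2z₀/π⌋ + 1 = ⌊9.499⌋ + 1 = 10.

N = 10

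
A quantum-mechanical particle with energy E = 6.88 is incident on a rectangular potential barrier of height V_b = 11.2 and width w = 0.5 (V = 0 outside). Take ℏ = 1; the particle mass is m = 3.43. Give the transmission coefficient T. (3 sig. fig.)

T = 0.0163

E < V_b: inside the barrier ψ ∝ e^{±κx} with κ = √(2m(V_b − E))/ℏ = 5.444.
κw = 2.722, sinh(κw) = 7.572.
Matching ψ, ψ′ at both faces gives T = [1 + V_b² sinh²(κw) / (4E(V_b − E))]⁻¹ = 1/61.49 = 0.0163.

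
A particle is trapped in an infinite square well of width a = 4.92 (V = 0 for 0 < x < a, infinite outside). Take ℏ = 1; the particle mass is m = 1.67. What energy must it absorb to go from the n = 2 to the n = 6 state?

E_n = n²π²ℏ²/(2ma²), so ΔE = (6² − 2²) π²ℏ²/(2ma²).
ΔE = 32 × π² / (2 × 1.67 × 4.92²) = 3.906.

ΔE = 3.91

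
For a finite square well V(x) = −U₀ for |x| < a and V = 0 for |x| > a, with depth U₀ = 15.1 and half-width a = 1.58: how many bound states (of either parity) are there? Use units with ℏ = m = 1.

N = 6

The dimensionless depth is z₀ = a√(2mU₀)/ℏ = 1.58 × √(30.20) = 8.683.
A new bound state (alternating even/odd) appears each time z₀ passes a multiple of π/2, so N = ⌊2z₀/π⌋ + 1 = ⌊5.528⌋ + 1 = 6.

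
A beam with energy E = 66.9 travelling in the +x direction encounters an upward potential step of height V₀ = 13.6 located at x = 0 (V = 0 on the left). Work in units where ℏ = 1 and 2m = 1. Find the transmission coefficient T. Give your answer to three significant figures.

T = 0.997

On each side the TISE gives plane waves with k = √(2m(E − V))/ℏ: k₁ = √(2·½·66.9) = 8.179, k₂ = √(2·½·53.3) = 7.301.
Continuity of ψ and ψ′ at the step yields the reflection amplitude r = (k₁ − k₂)/(k₁ + k₂) = 0.05675; thus R = |r|² = 0.003221, T = 0.9968.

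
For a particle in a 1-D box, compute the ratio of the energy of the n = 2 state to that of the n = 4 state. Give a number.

0.25

Since E_n ∝ n², the ratio is (2/4)² = 0.25.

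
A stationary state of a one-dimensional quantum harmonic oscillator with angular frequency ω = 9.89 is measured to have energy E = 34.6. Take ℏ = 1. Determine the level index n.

E_n = ℏω(n + ½) ⇒ n = E/(ℏω) − ½ = 34.6/9.89 − 0.5 = 2.998 → n = 3.

n = 3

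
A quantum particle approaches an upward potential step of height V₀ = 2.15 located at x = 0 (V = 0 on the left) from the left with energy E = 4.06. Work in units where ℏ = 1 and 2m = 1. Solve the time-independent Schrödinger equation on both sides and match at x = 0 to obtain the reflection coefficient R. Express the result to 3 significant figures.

The wavenumbers are k₁ = √(2mE)/ℏ = 2.015 on the left and k₂ = √(2m(E − V₀))/ℏ = 1.382 on the right.
Continuity of ψ and ψ′ at the step yields the reflection amplitude r = (k₁ − k₂)/(k₁ + k₂) = 0.1863; thus R = |r|² = 0.03471, T = 0.9653.

R = 0.0347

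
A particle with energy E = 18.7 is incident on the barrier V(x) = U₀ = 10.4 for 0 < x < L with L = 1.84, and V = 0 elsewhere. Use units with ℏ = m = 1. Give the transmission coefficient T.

T = 0.867

Above the barrier the interior wavenumber is k₂ = √(2m(E − U₀))/ℏ = 4.074, giving phase k₂L = 7.497.
T = [1 + U₀² sin²(k₂L) / (4E(E − U₀))]⁻¹ = 1/1.153 = 0.867.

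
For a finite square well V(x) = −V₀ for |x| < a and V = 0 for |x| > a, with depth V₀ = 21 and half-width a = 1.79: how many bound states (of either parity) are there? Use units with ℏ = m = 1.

N = 8

Define the well-strength parameter z₀ = (a/ℏ)√(2mV₀) = 1.79 × √(2·1·21) = 11.60.
A new bound state (alternating even/odd) appears each time z₀ passes a multiple of π/2, so N = ⌊2z₀/π⌋ + 1 = ⌊7.385⌋ + 1 = 8.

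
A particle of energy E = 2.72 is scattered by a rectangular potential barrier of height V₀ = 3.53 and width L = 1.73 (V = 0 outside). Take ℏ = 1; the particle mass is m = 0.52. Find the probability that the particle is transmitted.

Since E < V₀ the interior solution is evanescent with decay constant κ = √(2m(V₀ − E))/ℏ = 0.9178.
κL = 1.588, sinh(κL) = 2.344.
Matching ψ, ψ′ at both faces gives T = [1 + V₀² sinh²(κL) / (4E(V₀ − E))]⁻¹ = 1/8.771 = 0.114.

T = 0.114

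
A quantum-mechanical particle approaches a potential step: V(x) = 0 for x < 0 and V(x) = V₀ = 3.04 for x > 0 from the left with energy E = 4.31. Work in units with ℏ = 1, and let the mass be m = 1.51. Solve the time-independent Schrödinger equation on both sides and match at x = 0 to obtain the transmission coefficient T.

On each side the TISE gives plane waves with k = √(2m(E − V))/ℏ: k₁ = √(2·1.51·4.31) = 3.608, k₂ = √(2·1.51·1.27) = 1.958.
Matching ψ and ψ′ at x = 0 gives r = (k₁ − k₂)/(k₁ + k₂), so R = r² = 0.08781 and T = 1 − R = 0.9122.

T = 0.912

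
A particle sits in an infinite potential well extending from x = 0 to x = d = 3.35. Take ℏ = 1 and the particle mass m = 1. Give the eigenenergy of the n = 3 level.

Requiring ψ(0) = ψ(d) = 0 quantises k = nπ/d, hence E_n = ℏ²k²/2m = n²π²ℏ²/(2md²).
E_3 = 3² × π² / (2 × 1 × 3.35²) = 3.958.

E = 3.96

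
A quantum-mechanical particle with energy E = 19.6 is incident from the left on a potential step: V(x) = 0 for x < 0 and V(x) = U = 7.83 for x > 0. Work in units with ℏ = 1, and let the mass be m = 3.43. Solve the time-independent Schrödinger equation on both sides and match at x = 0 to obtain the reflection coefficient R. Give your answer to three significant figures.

R = 0.0161

The wavenumbers are k₁ = √(2mE)/ℏ = 11.60 on the left and k₂ = √(2m(E − U))/ℏ = 8.986 on the right.
Matching ψ and ψ′ at x = 0 gives r = (k₁ − k₂)/(k₁ + k₂), so R = r² = 0.01608 and T = 1 − R = 0.9839.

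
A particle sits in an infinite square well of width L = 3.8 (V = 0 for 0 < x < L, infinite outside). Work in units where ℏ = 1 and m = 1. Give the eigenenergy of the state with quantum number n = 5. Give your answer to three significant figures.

Requiring ψ(0) = ψ(L) = 0 quantises k = nπ/L, hence E_n = ℏ²k²/2m = n²π²ℏ²/(2mL²).
E_5 = 5² × π² / (2 × 1 × 3.8²) = 8.544.

E = 8.54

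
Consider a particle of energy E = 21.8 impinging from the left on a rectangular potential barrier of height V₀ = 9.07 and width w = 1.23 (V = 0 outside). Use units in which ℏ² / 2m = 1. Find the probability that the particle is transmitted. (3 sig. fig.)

T = 0.938

Above the barrier the interior wavenumber is k₂ = √(2m(E − V₀))/ℏ = 3.568, giving phase k₂w = 4.389.
Matching at both interfaces gives T⁻¹ = 1 + V₀² sin²(k₂w) / [4E(E − V₀)] = 1.067, hence T = 0.938.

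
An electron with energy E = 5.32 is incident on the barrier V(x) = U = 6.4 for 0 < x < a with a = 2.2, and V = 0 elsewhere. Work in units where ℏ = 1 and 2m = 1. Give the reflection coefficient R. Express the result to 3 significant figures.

E < U: inside the barrier ψ ∝ e^{±κx} with κ = √(2m(U − E))/ℏ = 1.039.
κa = 2.286, sinh(κa) = 4.868.
Matching ψ, ψ′ at both faces gives T = [1 + U² sinh²(κa) / (4E(U − E))]⁻¹ = 1/43.24 = 0.0231.
R = 1 − T = 0.977.

R = 0.977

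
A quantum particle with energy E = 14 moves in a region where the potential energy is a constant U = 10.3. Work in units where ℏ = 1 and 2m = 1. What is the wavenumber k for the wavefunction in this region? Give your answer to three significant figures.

With E > U the solution is oscillatory, ψ ∝ e^{±ikx} with k = √(2m(E − U))/ℏ.
k = √(2 × 0.5 × 3.7) = 1.924.

k = 1.92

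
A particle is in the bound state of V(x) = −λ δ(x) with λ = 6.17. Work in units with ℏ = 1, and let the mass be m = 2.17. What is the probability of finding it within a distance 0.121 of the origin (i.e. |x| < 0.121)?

P = 0.961

The normalised bound state is ψ = √κ e^{−κ|x|} with κ = mλ/ℏ² = 13.39.
P(|x| < d) = ∫_{−d}^{d} κ e^{−2κ|x|} dx = 1 − e^{−2κd} = 1 − e^{−3.240} = 0.9608.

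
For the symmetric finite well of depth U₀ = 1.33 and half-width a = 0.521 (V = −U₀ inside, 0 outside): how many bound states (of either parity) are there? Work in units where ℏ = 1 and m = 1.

N = 1

Define the well-strength parameter z₀ = (a/ℏ)√(2mU₀) = 0.521 × √(2·1·1.33) = 0.8497.
The even/odd transcendental equations gain one root per π/2 in z₀, giving N = 1 + ⌊2z₀/π⌋ = 1 + ⌊0.5410⌋ = 1.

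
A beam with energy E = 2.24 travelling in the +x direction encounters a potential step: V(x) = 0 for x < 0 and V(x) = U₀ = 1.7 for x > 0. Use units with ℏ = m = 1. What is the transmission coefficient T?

The wavenumbers are k₁ = √(2mE)/ℏ = 2.117 on the left and k₂ = √(2m(E − U₀))/ℏ = 1.039 on the right.
Continuity of ψ and ψ′ at the step yields the reflection amplitude r = (k₁ − k₂)/(k₁ + k₂) = 0.3414; thus R = |r|² = 0.1165, T = 0.8835.

T = 0.883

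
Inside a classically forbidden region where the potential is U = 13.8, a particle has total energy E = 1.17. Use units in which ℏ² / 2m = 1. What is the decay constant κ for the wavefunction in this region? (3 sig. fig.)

κ = 3.55

Since E < U the TISE in this region is ψ'' = κ²ψ with κ = √(2m(U − E))/ℏ.
κ = √(2 × 0.5 × 12.63) = 3.554.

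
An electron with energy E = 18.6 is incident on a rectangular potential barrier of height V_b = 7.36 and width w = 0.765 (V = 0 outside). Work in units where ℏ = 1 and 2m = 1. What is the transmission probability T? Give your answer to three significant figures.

Above the barrier the interior wavenumber is k₂ = √(2m(E − V_b))/ℏ = 3.353, giving phase k₂w = 2.565.
Matching at both interfaces gives T⁻¹ = 1 + V_b² sin²(k₂w) / [4E(E − V_b)] = 1.019, hence T = 0.981.

T = 0.981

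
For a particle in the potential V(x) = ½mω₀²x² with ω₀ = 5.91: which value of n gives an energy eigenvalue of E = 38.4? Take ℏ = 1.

n = 6

Invert E_n = (n + ½)ℏω₀: n = E/ℏω₀ − ½ = 5.997, so n = 6.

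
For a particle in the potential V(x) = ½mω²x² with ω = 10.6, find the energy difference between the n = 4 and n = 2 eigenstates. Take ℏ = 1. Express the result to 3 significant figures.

E_n = ℏω(n + ½), so ΔE = (4 − 2) ℏω = 2 × 10.6 = 21.20.

ΔE = 21.2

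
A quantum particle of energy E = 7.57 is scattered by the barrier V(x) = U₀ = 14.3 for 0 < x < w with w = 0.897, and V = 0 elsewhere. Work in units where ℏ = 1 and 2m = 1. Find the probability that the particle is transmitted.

Since E < U₀ the interior solution is evanescent with decay constant κ = √(2m(U₀ − E))/ℏ = 2.594.
κw = 2.327, sinh(κw) = 5.075.
The exact tunnelling result is T⁻¹ = 1 + U₀² sinh²(κw) / [4E(U₀ − E)] = 26.84, so T = 0.0373.

T = 0.0373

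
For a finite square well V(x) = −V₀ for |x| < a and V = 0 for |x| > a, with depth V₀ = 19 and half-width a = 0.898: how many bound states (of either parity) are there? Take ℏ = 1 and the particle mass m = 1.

The dimensionless depth is z₀ = a√(2mV₀)/ℏ = 0.898 × √(38.00) = 5.536.
A new bound state (alternating even/odd) appears each time z₀ passes a multiple of π/2, so N = ⌊2z₀/π⌋ + 1 = ⌊3.524⌋ + 1 = 4.

N = 4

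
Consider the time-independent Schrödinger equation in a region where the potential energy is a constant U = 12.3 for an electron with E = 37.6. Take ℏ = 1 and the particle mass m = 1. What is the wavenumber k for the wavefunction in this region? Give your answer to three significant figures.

k = 7.11

With E > U the solution is oscillatory, ψ ∝ e^{±ikx} with k = √(2m(E − U))/ℏ.
k = √(2 × 1 × 25.3) = 7.113.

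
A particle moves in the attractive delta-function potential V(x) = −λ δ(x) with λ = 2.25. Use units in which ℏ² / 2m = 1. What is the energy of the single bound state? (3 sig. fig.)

E = -1.27

The bound state is ψ(x) = √κ e^{−κ|x|}. The derivative jump ψ'(0⁺) − ψ'(0⁻) = −(2mλ/ℏ²)ψ(0) fixes κ = mλ/ℏ² = 1.125.
Then E = −ℏ²κ²/(2m) = −mλ²/(2ℏ²) = -1.266.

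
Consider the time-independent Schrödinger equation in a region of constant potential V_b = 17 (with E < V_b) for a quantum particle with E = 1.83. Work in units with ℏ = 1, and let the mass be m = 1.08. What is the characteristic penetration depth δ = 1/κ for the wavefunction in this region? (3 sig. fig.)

Since E < V_b the TISE in this region is ψ'' = κ²ψ with κ = √(2m(V_b − E))/ℏ.
κ = √(2 × 1.08 × 15.17) = 5.724. The penetration depth is δ = 1/κ = 0.175.

δ = 0.175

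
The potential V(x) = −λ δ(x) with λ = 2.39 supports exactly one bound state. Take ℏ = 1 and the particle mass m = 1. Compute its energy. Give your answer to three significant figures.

For x ≠ 0 the bound state is ψ ∝ e^{−κ|x|}; integrating the TISE across the delta gives the cusp condition 2κ = 2mλ/ℏ², so κ = 2.390.
Then E = −ℏ²κ²/(2m) = −mλ²/(2ℏ²) = -2.856.

E = -2.86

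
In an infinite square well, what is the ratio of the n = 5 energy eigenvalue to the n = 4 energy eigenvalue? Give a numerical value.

E_n = n²π²ℏ²/(2mL²) so the ratio is n₂²/n₁² = 25/16 = 1.5625.

1.5625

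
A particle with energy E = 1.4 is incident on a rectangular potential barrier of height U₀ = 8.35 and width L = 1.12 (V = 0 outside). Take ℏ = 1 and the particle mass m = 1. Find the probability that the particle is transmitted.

T = 0.000527

E < U₀: inside the barrier ψ ∝ e^{±κx} with κ = √(2m(U₀ − E))/ℏ = 3.728.
κL = 4.176, sinh(κL) = 32.53.
The exact tunnelling result is T⁻¹ = 1 + U₀² sinh²(κL) / [4E(U₀ − E)] = 1897, so T = 0.000527.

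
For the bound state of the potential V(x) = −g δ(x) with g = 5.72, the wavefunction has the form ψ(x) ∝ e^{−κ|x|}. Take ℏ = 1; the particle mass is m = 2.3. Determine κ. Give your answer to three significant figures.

Integrate −(ℏ²/2m)ψ'' − gδ(x)ψ = Eψ from −ε to +ε: the ψ'' term gives ψ'(0⁺) − ψ'(0⁻) and the δ term gives −(2mg/ℏ²)ψ(0).
With ψ ∝ e^{−κ|x|} this yields −2κ = −2mg/ℏ², so κ = mg/ℏ² = 13.16.

κ = 13.2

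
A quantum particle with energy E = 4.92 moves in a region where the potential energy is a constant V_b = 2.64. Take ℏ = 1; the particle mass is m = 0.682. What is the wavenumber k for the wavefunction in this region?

With E > V_b the solution is oscillatory, ψ ∝ e^{±ikx} with k = √(2m(E − V_b))/ℏ.
k = √(2 × 0.682 × 2.28) = 1.763.

k = 1.76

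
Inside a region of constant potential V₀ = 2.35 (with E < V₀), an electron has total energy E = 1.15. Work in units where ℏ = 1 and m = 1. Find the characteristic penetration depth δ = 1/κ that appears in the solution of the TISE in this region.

Since E < V₀ the TISE in this region is ψ'' = κ²ψ with κ = √(2m(V₀ − E))/ℏ.
κ = √(2 × 1 × 1.2) = 1.549. The penetration depth is δ = 1/κ = 0.645.

δ = 0.645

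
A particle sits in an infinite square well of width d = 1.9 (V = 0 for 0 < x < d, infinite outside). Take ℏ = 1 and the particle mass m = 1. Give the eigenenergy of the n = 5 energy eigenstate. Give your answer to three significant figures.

The infinite-well eigenfunctions ψ_n = √(2/d) sin(nπx/d) vanish at both walls, giving E_n = n²π²ℏ²/(2md²).
E_5 = 5² × π² / (2 × 1 × 1.9²) = 34.17.

E = 34.2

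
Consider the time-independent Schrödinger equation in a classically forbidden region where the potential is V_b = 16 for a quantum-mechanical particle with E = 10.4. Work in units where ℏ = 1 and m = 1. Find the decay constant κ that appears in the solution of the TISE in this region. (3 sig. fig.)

Since E < V_b the TISE in this region is ψ'' = κ²ψ with κ = √(2m(V_b − E))/ℏ.
κ = √(2 × 1 × 5.6) = 3.347.

κ = 3.35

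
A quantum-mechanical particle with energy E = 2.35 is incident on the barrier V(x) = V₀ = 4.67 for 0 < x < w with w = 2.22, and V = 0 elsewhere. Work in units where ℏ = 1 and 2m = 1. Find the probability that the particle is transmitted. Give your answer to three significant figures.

Since E < V₀ the interior solution is evanescent with decay constant κ = √(2m(V₀ − E))/ℏ = 1.523.
κw = 3.381, sinh(κw) = 14.69.
The exact tunnelling result is T⁻¹ = 1 + V₀² sinh²(κw) / [4E(V₀ − E)] = 216.8, so T = 0.00461.

T = 0.00461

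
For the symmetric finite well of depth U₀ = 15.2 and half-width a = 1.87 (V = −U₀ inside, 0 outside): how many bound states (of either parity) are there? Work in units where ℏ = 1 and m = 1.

N = 7

The dimensionless depth is z₀ = a√(2mU₀)/ℏ = 1.87 × √(30.40) = 10.31.
The even/odd transcendental equations gain one root per π/2 in z₀, giving N = 1 + ⌊2z₀/π⌋ = 1 + ⌊6.564⌋ = 7.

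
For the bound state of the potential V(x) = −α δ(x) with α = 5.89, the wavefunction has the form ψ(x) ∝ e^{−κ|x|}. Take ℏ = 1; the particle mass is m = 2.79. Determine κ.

κ = 16.4

Integrate −(ℏ²/2m)ψ'' − αδ(x)ψ = Eψ from −ε to +ε: the ψ'' term gives ψ'(0⁺) − ψ'(0⁻) and the δ term gives −(2mα/ℏ²)ψ(0).
With ψ ∝ e^{−κ|x|} this yields −2κ = −2mα/ℏ², so κ = mα/ℏ² = 16.43.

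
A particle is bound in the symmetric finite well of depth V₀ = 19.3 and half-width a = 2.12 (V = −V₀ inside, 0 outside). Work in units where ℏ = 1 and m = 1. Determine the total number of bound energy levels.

N = 9

Define the well-strength parameter z₀ = (a/ℏ)√(2mV₀) = 2.12 × √(2·1·19.3) = 13.17.
The even/odd transcendental equations gain one root per π/2 in z₀, giving N = 1 + ⌊2z₀/π⌋ = 1 + ⌊8.385⌋ = 9.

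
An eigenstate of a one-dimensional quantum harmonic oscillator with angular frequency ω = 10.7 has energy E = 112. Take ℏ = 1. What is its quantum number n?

E_n = ℏω(n + ½) ⇒ n = E/(ℏω) − ½ = 112/10.7 − 0.5 = 9.967 → n = 10.

n = 10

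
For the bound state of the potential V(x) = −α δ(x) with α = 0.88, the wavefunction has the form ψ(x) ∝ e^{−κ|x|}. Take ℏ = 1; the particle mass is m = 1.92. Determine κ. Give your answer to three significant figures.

κ = 1.69

Integrate −(ℏ²/2m)ψ'' − αδ(x)ψ = Eψ from −ε to +ε: the ψ'' term gives ψ'(0⁺) − ψ'(0⁻) and the δ term gives −(2mα/ℏ²)ψ(0).
With ψ ∝ e^{−κ|x|} this yields −2κ = −2mα/ℏ², so κ = mα/ℏ² = 1.690.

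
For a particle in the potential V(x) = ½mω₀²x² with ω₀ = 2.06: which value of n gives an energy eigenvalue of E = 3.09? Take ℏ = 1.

Invert E_n = (n + ½)ℏω₀: n = E/ℏω₀ − ½ = 1.000, so n = 1.

n = 1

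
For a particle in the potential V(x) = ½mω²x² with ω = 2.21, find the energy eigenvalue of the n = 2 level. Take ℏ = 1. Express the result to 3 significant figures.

Using E_n = (n + ½)ℏω: E_2 = 2.5 × 2.21 = 5.525.

E = 5.53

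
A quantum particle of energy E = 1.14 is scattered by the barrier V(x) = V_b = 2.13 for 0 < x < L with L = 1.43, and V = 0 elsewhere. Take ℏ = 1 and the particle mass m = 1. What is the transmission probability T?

E < V_b: inside the barrier ψ ∝ e^{±κx} with κ = √(2m(V_b − E))/ℏ = 1.407.
κL = 2.012, sinh(κL) = 3.673.
The exact tunnelling result is T⁻¹ = 1 + V_b² sinh²(κL) / [4E(V_b − E)] = 14.56, so T = 0.0687.

T = 0.0687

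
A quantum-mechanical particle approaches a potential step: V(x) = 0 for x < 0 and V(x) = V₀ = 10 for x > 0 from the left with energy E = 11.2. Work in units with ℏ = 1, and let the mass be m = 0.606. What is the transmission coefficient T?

The wavenumbers are k₁ = √(2mE)/ℏ = 3.684 on the left and k₂ = √(2m(E − V₀))/ℏ = 1.206 on the right.
Continuity of ψ and ψ′ at the step yields the reflection amplitude r = (k₁ − k₂)/(k₁ + k₂) = 0.5068; thus R = |r|² = 0.2568, T = 0.7432.

T = 0.743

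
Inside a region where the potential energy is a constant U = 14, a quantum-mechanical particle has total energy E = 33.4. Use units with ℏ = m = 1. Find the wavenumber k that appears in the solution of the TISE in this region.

With E > U the solution is oscillatory, ψ ∝ e^{±ikx} with k = √(2m(E − U))/ℏ.
k = √(2 × 1 × 19.4) = 6.229.

k = 6.23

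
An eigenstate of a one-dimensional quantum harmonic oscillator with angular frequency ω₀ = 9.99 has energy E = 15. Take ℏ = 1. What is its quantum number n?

Invert E_n = (n + ½)ℏω₀: n = E/ℏω₀ − ½ = 1.002, so n = 1.

n = 1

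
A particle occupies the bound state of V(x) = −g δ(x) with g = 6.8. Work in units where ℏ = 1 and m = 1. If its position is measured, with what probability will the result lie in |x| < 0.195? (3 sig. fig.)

P = 0.929

The normalised bound state is ψ = √κ e^{−κ|x|} with κ = mg/ℏ² = 6.800.
P(|x| < d) = ∫_{−d}^{d} κ e^{−2κ|x|} dx = 1 − e^{−2κd} = 1 − e^{−2.652} = 0.9295.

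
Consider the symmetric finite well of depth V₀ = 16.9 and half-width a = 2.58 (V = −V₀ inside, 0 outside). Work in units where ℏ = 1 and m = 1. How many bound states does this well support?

N = 10

Define the well-strength parameter z₀ = (a/ℏ)√(2mV₀) = 2.58 × √(2·1·16.9) = 15.00.
The even/odd transcendental equations gain one root per π/2 in z₀, giving N = 1 + ⌊2z₀/π⌋ = 1 + ⌊9.549⌋ = 10.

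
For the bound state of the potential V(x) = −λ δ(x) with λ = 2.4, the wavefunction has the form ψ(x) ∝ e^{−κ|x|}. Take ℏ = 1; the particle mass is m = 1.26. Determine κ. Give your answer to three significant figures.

Integrating the TISE across x = 0 gives the cusp condition ψ'(0⁺) − ψ'(0⁻) = −(2mλ/ℏ²)ψ(0).
With ψ ∝ e^{−κ|x|} this yields −2κ = −2mλ/ℏ², so κ = mλ/ℏ² = 3.024.

κ = 3.02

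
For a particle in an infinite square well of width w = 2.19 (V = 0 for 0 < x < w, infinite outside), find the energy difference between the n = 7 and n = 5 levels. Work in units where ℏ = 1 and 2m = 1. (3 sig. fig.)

ΔE = 49.4

E_n = n²π²ℏ²/(2mw²), so ΔE = (7² − 5²) π²ℏ²/(2mw²).
ΔE = 24 × π² / (2 × 0.5 × 2.19²) = 49.39.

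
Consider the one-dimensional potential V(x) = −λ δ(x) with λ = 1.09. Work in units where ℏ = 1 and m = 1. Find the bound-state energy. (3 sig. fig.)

E = -0.594

The bound state is ψ(x) = √κ e^{−κ|x|}. The derivative jump ψ'(0⁺) − ψ'(0⁻) = −(2mλ/ℏ²)ψ(0) fixes κ = mλ/ℏ² = 1.090.
Then E = −ℏ²κ²/(2m) = −mλ²/(2ℏ²) = -0.5941.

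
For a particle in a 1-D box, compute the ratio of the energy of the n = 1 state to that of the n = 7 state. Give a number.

0.0204082

Since E_n ∝ n², the ratio is (1/7)² = 0.0204082.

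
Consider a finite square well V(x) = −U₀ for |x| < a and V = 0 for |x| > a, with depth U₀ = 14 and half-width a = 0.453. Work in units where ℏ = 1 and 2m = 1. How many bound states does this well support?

The dimensionless depth is z₀ = a√(2mU₀)/ℏ = 0.453 × √(14.00) = 1.695.
The even/odd transcendental equations gain one root per π/2 in z₀, giving N = 1 + ⌊2z₀/π⌋ = 1 + ⌊1.079⌋ = 2.

N = 2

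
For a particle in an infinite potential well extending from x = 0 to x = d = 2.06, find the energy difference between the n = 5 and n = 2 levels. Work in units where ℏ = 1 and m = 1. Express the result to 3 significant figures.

ΔE = 24.4

E_n = n²π²ℏ²/(2md²), so ΔE = (5² − 2²) π²ℏ²/(2md²).
ΔE = 21 × π² / (2 × 1 × 2.06²) = 24.42.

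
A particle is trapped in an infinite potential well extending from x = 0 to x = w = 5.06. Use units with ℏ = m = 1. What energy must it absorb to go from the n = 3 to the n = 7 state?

E_n = n²π²ℏ²/(2mw²), so ΔE = (7² − 3²) π²ℏ²/(2mw²).
ΔE = 40 × π² / (2 × 1 × 5.06²) = 7.710.

ΔE = 7.71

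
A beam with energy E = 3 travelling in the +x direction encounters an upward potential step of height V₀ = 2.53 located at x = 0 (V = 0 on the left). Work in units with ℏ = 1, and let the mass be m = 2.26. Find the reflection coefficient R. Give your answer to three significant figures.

On each side the TISE gives plane waves with k = √(2m(E − V))/ℏ: k₁ = √(2·2.26·3) = 3.682, k₂ = √(2·2.26·0.47) = 1.458.
Matching ψ and ψ′ at x = 0 gives r = (k₁ − k₂)/(k₁ + k₂), so R = r² = 0.1874 and T = 1 − R = 0.8126.

R = 0.187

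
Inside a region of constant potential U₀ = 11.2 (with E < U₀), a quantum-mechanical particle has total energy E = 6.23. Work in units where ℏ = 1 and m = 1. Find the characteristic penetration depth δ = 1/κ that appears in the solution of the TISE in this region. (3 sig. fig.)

δ = 0.317

Since E < U₀ the TISE in this region is ψ'' = κ²ψ with κ = √(2m(U₀ − E))/ℏ.
κ = √(2 × 1 × 4.97) = 3.153. The penetration depth is δ = 1/κ = 0.317.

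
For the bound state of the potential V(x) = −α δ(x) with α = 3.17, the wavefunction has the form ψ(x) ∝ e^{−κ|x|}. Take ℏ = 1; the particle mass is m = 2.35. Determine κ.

Integrate −(ℏ²/2m)ψ'' − αδ(x)ψ = Eψ from −ε to +ε: the ψ'' term gives ψ'(0⁺) − ψ'(0⁻) and the δ term gives −(2mα/ℏ²)ψ(0).
With ψ ∝ e^{−κ|x|} this yields −2κ = −2mα/ℏ², so κ = mα/ℏ² = 7.450.

κ = 7.45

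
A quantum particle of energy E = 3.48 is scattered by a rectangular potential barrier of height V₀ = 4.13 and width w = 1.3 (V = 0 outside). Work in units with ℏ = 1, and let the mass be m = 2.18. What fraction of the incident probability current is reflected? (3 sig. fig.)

R = 0.973

E < V₀: inside the barrier ψ ∝ e^{±κx} with κ = √(2m(V₀ − E))/ℏ = 1.683.
κw = 2.188, sinh(κw) = 4.405.
The exact tunnelling result is T⁻¹ = 1 + V₀² sinh²(κw) / [4E(V₀ − E)] = 37.58, so T = 0.0266.
R = 1 − T = 0.973.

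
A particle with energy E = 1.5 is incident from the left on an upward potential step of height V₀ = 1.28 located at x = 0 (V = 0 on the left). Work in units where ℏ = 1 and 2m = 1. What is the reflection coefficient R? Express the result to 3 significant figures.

The wavenumbers are k₁ = √(2mE)/ℏ = 1.225 on the left and k₂ = √(2m(E − V₀))/ℏ = 0.4690 on the right.
Matching ψ and ψ′ at x = 0 gives r = (k₁ − k₂)/(k₁ + k₂), so R = r² = 0.1991 and T = 1 − R = 0.8009.

R = 0.199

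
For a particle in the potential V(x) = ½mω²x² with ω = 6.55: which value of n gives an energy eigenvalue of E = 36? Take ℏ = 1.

Invert E_n = (n + ½)ℏω: n = E/ℏω − ½ = 4.996, so n = 5.

n = 5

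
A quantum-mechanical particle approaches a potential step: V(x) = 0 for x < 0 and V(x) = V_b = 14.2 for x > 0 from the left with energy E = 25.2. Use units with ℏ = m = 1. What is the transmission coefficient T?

T = 0.958

The wavenumbers are k₁ = √(2mE)/ℏ = 7.099 on the left and k₂ = √(2m(E − V_b))/ℏ = 4.690 on the right.
Matching ψ and ψ′ at x = 0 gives r = (k₁ − k₂)/(k₁ + k₂), so R = r² = 0.04175 and T = 1 − R = 0.9583.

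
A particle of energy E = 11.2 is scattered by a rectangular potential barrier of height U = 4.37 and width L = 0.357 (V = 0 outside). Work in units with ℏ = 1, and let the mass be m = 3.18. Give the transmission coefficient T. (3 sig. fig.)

T = 0.970

E > U: inside the barrier k₂ = √(2m(E − U))/ℏ = 6.591, k₂L = 2.353.
Matching at both interfaces gives T⁻¹ = 1 + U² sin²(k₂L) / [4E(E − U)] = 1.031, hence T = 0.970.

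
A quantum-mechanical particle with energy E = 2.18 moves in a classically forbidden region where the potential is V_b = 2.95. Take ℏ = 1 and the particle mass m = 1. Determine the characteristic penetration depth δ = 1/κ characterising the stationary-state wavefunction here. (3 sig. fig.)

Since E < V_b the TISE in this region is ψ'' = κ²ψ with κ = √(2m(V_b − E))/ℏ.
κ = √(2 × 1 × 0.77) = 1.241. The penetration depth is δ = 1/κ = 0.806.

δ = 0.806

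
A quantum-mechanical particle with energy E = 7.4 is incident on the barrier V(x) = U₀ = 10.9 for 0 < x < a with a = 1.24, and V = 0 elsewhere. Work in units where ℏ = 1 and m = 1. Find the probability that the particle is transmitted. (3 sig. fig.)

Since E < U₀ the interior solution is evanescent with decay constant κ = √(2m(U₀ − E))/ℏ = 2.646.
κa = 3.281, sinh(κa) = 13.28.
Matching ψ, ψ′ at both faces gives T = [1 + U₀² sinh²(κa) / (4E(U₀ − E))]⁻¹ = 1/203.2 = 0.00492.

T = 0.00492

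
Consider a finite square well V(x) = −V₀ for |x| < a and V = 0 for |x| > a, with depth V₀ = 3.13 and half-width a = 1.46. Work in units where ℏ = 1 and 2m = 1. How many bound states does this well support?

The dimensionless depth is z₀ = a√(2mV₀)/ℏ = 1.46 × √(3.130) = 2.583.
The even/odd transcendental equations gain one root per π/2 in z₀, giving N = 1 + ⌊2z₀/π⌋ = 1 + ⌊1.644⌋ = 2.

N = 2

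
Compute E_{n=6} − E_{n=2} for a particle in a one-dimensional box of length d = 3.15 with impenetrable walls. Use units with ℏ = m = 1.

ΔE = 15.9

E_n = n²π²ℏ²/(2md²), so ΔE = (6² − 2²) π²ℏ²/(2md²).
ΔE = 32 × π² / (2 × 1 × 3.15²) = 15.91.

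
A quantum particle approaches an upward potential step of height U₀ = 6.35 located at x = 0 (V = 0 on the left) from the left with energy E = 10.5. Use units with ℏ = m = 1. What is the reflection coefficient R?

On each side the TISE gives plane waves with k = √(2m(E − V))/ℏ: k₁ = √(2·1·10.5) = 4.583, k₂ = √(2·1·4.15) = 2.881.
Continuity of ψ and ψ′ at the step yields the reflection amplitude r = (k₁ − k₂)/(k₁ + k₂) = 0.2280; thus R = |r|² = 0.05198, T = 0.9480.

R = 0.0520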